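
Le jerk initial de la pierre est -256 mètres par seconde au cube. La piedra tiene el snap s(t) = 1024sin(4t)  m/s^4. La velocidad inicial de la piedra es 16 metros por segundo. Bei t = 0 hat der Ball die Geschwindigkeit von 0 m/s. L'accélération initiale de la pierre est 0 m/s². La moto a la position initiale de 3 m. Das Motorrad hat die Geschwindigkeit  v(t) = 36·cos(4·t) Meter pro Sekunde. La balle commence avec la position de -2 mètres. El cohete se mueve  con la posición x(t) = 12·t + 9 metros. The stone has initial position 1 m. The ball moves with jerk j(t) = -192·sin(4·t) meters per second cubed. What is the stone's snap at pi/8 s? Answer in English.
We have snap s(t) = 1024·sin(4·t). Substituting t = pi/8: s(pi/8) = 1024.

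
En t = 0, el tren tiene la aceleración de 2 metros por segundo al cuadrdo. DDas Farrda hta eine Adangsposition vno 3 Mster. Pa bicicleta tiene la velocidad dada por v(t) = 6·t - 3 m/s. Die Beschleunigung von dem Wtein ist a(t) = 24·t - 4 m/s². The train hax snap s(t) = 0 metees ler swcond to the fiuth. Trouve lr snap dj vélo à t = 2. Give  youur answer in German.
Ausgehend von der Geschwindigkeit v(t) = 6·t - 3, nehmen wir 3 Ableitungen. Die Ableitung von der Geschwindigkeit ergibt die Beschleunigung: a(t) = 6. Die Ableitung von der Beschleunigung ergibt den Ruck: j(t) = 0. Mit d/dt von j(t) finden wir s(t) = 0. Wir haben den Snap s(t) = 0. Durch Einsetzen von t = 2: s(2) = 0.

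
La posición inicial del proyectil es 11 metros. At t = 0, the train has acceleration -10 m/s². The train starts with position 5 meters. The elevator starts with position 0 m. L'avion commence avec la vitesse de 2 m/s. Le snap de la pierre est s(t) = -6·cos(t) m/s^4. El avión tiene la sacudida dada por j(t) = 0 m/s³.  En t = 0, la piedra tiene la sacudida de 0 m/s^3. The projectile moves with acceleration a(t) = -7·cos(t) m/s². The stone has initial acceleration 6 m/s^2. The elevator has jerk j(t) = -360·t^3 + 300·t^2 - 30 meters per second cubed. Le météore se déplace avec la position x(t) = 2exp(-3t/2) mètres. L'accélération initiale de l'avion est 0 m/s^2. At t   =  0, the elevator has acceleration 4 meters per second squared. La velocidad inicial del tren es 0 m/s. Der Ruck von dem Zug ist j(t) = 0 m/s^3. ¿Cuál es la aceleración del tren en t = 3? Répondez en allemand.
Ausgehend von dem Ruck j(t) = 0, nehmen wir 1 Integral. Die Stammfunktion von dem Ruck, mit a(0) = -10, ergibt die Beschleunigung: a(t) = -10. Aus der Gleichung für die Beschleunigung a(t) = -10, setzen wir t = 3 ein und erhalten a = -10.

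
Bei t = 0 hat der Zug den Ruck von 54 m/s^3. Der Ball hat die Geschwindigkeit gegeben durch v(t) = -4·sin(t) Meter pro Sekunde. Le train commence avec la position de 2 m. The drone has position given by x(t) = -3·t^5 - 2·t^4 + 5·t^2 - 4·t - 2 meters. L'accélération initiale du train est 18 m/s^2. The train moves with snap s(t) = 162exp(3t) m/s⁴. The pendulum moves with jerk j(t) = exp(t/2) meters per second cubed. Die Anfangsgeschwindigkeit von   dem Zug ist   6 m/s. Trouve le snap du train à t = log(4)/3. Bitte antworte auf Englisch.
From the given snap equation s(t) = 162·exp(3·t), we substitute t = log(4)/3 to get s = 648.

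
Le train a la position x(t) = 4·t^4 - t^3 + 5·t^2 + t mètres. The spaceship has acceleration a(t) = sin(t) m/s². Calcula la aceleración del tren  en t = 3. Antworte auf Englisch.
We must differentiate our position equation x(t) = 4·t^4 - t^3 + 5·t^2 + t 2 times. Taking d/dt of x(t), we find v(t) = 16·t^3 - 3·t^2 + 10·t + 1. Differentiating velocity, we get acceleration: a(t) = 48·t^2 - 6·t + 10. From the given acceleration equation a(t) = 48·t^2 - 6·t + 10, we substitute t = 3 to get a = 424.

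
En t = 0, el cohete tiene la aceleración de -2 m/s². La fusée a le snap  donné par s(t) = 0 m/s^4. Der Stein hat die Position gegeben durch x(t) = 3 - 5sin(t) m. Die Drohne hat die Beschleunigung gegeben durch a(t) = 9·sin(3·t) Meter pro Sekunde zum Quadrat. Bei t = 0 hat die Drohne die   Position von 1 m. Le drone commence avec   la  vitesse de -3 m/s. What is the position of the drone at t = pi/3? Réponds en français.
En partant de l'accélération a(t) = 9·sin(3·t), nous prenons 2 intégrales. En intégrant l'accélération et en utilisant la condition initiale v(0) = -3, nous obtenons v(t) = -3·cos(3·t). La primitive de la vitesse est la position. En utilisant x(0) = 1, nous obtenons x(t) = 1 - sin(3·t). De l'équation de la position x(t) = 1 - sin(3·t), nous substituons t = pi/3 pour obtenir x = 1.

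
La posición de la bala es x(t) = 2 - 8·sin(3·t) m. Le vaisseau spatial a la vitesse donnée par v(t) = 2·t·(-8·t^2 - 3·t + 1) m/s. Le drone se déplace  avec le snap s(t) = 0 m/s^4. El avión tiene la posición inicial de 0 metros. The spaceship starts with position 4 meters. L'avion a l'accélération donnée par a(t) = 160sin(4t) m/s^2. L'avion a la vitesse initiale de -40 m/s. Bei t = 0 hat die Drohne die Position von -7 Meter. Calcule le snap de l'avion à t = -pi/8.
Pour résoudre ceci, nous devons prendre 2 dérivées de notre équation de l'accélération a(t) = 160·sin(4·t). La dérivée de l'accélération donne le jerk: j(t) = 640·cos(4·t). En dérivant le jerk, nous obtenons le snap: s(t) = -2560·sin(4·t). Nous avons le snap s(t) = -2560·sin(4·t). En substituant t = -pi/8: s(-pi/8) = 2560.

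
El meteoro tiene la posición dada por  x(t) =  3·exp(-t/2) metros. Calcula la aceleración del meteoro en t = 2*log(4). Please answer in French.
En partant de la position x(t) = 3·exp(-t/2), nous prenons 2 dérivées. En dérivant la position, nous obtenons la vitesse: v(t) = -3·exp(-t/2)/2. En prenant d/dt de v(t), nous trouvons a(t) = 3·exp(-t/2)/4. En utilisant a(t) = 3·exp(-t/2)/4 et en substituant t = 2*log(4), nous trouvons a = 3/16.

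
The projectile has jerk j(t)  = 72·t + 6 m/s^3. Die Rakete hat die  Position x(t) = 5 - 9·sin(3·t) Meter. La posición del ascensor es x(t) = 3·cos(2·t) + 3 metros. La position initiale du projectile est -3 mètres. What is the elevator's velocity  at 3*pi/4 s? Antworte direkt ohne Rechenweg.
The velocity at t = 3*pi/4 is v = 6.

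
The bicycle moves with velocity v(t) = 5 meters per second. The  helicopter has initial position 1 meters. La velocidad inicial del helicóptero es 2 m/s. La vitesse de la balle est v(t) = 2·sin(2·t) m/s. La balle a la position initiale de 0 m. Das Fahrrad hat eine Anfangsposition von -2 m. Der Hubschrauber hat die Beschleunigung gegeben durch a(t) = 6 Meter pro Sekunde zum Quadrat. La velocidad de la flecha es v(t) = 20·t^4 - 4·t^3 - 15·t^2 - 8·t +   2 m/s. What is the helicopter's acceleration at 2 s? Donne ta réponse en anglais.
We have acceleration a(t) = 6. Substituting t = 2: a(2) = 6.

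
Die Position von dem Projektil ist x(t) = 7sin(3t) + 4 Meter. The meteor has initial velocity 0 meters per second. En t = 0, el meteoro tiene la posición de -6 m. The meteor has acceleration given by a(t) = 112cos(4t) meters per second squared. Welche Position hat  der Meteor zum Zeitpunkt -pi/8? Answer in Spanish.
Necesitamos integrar nuestra ecuación de la aceleración a(t) = 112·cos(4·t) 2 veces. Tomando ∫a(t)dt y aplicando v(0) = 0, encontramos v(t) = 28·sin(4·t). La integral de la velocidad es la posición. Usando x(0) = -6, obtenemos x(t) = 1 - 7·cos(4·t). De la ecuación de la posición x(t) = 1 - 7·cos(4·t), sustituimos t = -pi/8 para obtener x = 1.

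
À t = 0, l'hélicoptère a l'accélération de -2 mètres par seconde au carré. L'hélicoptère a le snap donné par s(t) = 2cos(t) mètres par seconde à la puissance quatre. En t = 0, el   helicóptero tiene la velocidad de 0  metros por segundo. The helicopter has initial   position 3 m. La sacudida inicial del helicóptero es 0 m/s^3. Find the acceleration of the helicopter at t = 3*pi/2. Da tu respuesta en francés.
Nous devons intégrer notre équation du snap s(t) = 2·cos(t) 2 fois. En intégrant le snap et en utilisant la condition initiale j(0) = 0, nous obtenons j(t) = 2·sin(t). La primitive du jerk, avec a(0) = -2, donne l'accélération: a(t) = -2·cos(t). De l'équation de l'accélération a(t) = -2·cos(t), nous substituons t = 3*pi/2 pour obtenir a = 0.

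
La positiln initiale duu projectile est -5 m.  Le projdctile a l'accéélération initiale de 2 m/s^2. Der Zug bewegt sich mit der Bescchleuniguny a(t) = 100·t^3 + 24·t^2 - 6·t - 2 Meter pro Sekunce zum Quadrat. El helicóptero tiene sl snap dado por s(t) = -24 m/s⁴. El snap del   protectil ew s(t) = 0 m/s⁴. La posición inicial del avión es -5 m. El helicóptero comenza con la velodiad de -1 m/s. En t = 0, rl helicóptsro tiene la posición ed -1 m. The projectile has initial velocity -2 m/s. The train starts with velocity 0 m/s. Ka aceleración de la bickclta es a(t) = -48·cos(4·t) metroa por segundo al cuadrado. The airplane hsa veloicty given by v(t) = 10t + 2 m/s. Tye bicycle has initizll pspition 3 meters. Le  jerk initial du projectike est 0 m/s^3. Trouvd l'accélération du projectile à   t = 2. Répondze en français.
Nous devons intégrer notre équation du snap s(t) = 0 2 fois. En intégrant le snap et en utilisant la condition initiale j(0) = 0, nous obtenons j(t) = 0. La primitive du jerk est l'accélération. En utilisant a(0) = 2, nous obtenons a(t) = 2. De l'équation de l'accélération a(t) = 2, nous substituons t = 2 pour obtenir a = 2.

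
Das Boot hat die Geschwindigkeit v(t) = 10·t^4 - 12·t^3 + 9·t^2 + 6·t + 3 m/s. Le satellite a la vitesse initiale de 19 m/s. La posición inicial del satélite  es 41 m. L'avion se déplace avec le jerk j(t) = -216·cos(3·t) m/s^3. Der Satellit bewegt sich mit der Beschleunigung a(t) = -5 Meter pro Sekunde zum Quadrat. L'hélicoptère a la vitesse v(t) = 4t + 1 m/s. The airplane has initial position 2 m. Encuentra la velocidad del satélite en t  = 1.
Necesitamos integrar nuestra ecuación de la aceleración a(t) = -5 1 vez. La integral de la aceleración es la velocidad. Usando v(0) = 19, obtenemos v(t) = 19 - 5·t. Usando v(t) = 19 - 5·t y sustituyendo t = 1, encontramos v = 14.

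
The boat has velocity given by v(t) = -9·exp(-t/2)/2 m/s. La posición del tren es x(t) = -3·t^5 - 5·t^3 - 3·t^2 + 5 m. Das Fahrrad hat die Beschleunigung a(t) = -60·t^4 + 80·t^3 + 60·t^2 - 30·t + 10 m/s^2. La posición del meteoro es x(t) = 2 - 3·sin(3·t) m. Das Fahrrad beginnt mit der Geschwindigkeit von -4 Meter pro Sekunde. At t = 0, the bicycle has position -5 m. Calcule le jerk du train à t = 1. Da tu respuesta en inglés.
Starting from position x(t) = -3·t^5 - 5·t^3 - 3·t^2 + 5, we take 3 derivatives. The derivative of position gives velocity: v(t) = -15·t^4 - 15·t^2 - 6·t. Taking d/dt of v(t), we find a(t) = -60·t^3 - 30·t - 6. Differentiating acceleration, we get jerk: j(t) = -180·t^2 - 30. From the given jerk equation j(t) = -180·t^2 - 30, we substitute t = 1 to get j = -210.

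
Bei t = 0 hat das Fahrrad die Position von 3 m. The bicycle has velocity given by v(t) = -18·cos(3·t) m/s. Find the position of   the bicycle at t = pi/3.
We need to integrate our velocity equation v(t) = -18·cos(3·t) 1 time. Finding the integral of v(t) and using x(0) = 3: x(t) = 3 - 6·sin(3·t). From the given position equation x(t) = 3 - 6·sin(3·t), we substitute t = pi/3 to get x = 3.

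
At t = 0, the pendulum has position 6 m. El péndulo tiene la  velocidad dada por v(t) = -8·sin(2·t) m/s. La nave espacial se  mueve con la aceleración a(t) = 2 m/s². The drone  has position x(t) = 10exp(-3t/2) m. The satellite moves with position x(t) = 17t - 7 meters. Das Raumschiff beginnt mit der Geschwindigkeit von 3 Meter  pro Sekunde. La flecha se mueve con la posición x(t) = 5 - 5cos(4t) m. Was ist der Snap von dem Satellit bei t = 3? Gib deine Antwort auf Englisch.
Starting from position x(t) = 17·t - 7, we take 4 derivatives. Differentiating position, we get velocity: v(t) = 17. Differentiating velocity, we get acceleration: a(t) = 0. Taking d/dt of a(t), we find j(t) = 0. Differentiating jerk, we get snap: s(t) = 0. We have snap s(t) = 0. Substituting t = 3: s(3) = 0.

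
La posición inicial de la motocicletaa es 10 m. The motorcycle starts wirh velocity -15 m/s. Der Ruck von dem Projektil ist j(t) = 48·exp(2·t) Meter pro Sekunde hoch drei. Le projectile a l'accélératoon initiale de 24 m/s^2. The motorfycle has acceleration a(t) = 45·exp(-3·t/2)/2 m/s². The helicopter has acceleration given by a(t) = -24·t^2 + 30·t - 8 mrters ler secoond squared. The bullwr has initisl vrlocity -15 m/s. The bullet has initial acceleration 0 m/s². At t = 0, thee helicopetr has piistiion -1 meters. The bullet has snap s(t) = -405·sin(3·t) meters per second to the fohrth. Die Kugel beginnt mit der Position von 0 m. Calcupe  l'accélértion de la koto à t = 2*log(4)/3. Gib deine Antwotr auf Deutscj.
Aus der Gleichung für die Beschleunigung a(t) = 45·exp(-3·t/2)/2, setzen wir t = 2*log(4)/3 ein und erhalten a = 45/8.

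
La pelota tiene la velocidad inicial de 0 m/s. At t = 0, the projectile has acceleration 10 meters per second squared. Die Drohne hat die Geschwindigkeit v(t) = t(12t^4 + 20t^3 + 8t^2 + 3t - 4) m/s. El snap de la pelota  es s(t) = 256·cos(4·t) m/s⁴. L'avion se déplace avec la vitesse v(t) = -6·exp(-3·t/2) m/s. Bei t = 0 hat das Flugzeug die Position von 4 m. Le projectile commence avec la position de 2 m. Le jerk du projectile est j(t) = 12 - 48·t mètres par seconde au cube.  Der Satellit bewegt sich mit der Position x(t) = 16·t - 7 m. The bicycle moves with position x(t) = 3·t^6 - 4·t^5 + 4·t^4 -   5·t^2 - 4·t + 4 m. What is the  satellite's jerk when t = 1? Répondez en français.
Pour résoudre ceci, nous devons prendre 3 dérivées de notre équation de la position x(t) = 16·t - 7. En prenant d/dt de x(t), nous trouvons v(t) = 16. La dérivée de la vitesse donne l'accélération: a(t) = 0. En prenant d/dt de a(t), nous trouvons j(t) = 0. De l'équation du jerk j(t) = 0, nous substituons t = 1 pour obtenir j = 0.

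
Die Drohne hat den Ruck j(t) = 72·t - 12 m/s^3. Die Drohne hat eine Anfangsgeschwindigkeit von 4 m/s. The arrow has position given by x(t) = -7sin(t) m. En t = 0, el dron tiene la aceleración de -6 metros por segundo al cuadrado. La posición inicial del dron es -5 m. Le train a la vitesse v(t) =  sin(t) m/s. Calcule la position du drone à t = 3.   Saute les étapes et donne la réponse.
La position à t = 3 est x = 169.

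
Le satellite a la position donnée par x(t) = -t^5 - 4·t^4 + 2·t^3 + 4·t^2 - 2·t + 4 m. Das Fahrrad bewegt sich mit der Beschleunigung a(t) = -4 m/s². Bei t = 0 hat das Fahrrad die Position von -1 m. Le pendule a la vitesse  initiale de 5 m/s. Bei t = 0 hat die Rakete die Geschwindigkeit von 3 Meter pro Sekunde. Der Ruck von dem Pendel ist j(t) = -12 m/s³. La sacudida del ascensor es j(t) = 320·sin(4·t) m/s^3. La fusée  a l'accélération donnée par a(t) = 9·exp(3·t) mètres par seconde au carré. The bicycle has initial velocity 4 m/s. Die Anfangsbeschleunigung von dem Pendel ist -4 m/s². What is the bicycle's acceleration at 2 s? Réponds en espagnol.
De la ecuación de la aceleración a(t) = -4, sustituimos t = 2 para obtener a = -4.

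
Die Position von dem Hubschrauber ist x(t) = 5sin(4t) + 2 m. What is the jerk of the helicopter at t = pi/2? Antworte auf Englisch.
To solve this, we need to take 3 derivatives of our position equation x(t) = 5·sin(4·t) + 2. The derivative of position gives velocity: v(t) = 20·cos(4·t). Taking d/dt of v(t), we find a(t) = -80·sin(4·t). Taking d/dt of a(t), we find j(t) = -320·cos(4·t). We have jerk j(t) = -320·cos(4·t). Substituting t = pi/2: j(pi/2) = -320.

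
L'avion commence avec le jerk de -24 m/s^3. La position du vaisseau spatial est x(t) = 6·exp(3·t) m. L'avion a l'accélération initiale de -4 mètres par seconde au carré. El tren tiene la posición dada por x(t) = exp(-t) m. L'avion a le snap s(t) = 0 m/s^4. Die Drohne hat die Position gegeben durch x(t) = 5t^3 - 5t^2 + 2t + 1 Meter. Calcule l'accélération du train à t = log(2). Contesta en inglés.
To solve this, we need to take 2 derivatives of our position equation x(t) = exp(-t). The derivative of position gives velocity: v(t) = -exp(-t). Differentiating velocity, we get acceleration: a(t) = exp(-t). We have acceleration a(t) = exp(-t). Substituting t = log(2): a(log(2)) = 1/2.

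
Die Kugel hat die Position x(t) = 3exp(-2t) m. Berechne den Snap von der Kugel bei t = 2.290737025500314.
Um dies zu lösen, müssen wir 4 Ableitungen unserer Gleichung für die Position x(t) = 3·exp(-2·t) nehmen. Durch Ableiten von der Position erhalten wir die Geschwindigkeit: v(t) = -6·exp(-2·t). Die Ableitung von der Geschwindigkeit ergibt die Beschleunigung: a(t) = 12·exp(-2·t). Durch Ableiten von der Beschleunigung erhalten wir den Ruck: j(t) = -24·exp(-2·t). Durch Ableiten von dem Ruck erhalten wir den Snap: s(t) = 48·exp(-2·t). Wir haben den Snap s(t) = 48·exp(-2·t). Durch Einsetzen von t = 2.290737025500314: s(2.290737025500314) = 0.491509977208286.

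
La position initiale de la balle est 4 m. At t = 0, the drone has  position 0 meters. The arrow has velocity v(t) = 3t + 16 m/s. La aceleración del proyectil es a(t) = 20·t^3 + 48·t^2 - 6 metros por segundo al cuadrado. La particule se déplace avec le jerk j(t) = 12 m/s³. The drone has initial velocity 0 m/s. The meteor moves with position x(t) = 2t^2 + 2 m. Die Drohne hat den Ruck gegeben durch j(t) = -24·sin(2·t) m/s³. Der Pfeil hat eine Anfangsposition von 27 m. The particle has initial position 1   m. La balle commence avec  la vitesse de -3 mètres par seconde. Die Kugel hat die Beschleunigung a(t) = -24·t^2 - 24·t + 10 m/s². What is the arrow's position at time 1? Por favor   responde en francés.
Nous devons trouver la primitive de notre équation de la vitesse v(t) = 3·t + 16 1 fois. En intégrant la vitesse et en utilisant la condition initiale x(0) = 27, nous obtenons x(t) = 3·t^2/2 + 16·t + 27. En utilisant x(t) = 3·t^2/2 + 16·t + 27 et en substituant t = 1, nous trouvons x = 89/2.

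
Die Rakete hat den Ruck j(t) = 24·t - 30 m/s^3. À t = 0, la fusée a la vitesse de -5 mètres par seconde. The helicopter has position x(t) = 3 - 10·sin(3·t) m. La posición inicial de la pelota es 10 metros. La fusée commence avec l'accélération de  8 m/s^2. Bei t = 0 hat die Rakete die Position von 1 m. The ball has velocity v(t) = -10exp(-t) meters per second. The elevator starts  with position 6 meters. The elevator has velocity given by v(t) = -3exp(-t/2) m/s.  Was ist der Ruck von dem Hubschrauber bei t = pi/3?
Ausgehend von der Position x(t) = 3 - 10·sin(3·t), nehmen wir 3 Ableitungen. Die Ableitung von der Position ergibt die Geschwindigkeit: v(t) = -30·cos(3·t). Durch Ableiten von der Geschwindigkeit erhalten wir die Beschleunigung: a(t) = 90·sin(3·t). Die Ableitung von der Beschleunigung ergibt den Ruck: j(t) = 270·cos(3·t). Wir haben den Ruck j(t) = 270·cos(3·t). Durch Einsetzen von t = pi/3: j(pi/3) = -270.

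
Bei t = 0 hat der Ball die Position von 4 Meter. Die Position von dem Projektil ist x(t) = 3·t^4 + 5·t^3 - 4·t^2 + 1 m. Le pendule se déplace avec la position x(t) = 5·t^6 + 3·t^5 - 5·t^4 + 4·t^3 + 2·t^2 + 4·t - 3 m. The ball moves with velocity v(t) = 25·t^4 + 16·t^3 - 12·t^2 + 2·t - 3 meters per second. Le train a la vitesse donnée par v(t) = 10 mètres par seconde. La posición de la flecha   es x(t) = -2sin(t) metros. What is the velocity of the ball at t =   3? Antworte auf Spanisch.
Tenemos la velocidad v(t) = 25·t^4 + 16·t^3 - 12·t^2 + 2·t - 3. Sustituyendo t = 3: v(3) = 2352.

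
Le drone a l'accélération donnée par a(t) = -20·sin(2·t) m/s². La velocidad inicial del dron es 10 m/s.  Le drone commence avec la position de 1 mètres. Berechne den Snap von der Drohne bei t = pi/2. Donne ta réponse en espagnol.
Para resolver esto, necesitamos tomar 2 derivadas de nuestra ecuación de la aceleración a(t) = -20·sin(2·t). Tomando d/dt de a(t), encontramos j(t) = -40·cos(2·t). Derivando la sacudida, obtenemos el snap: s(t) = 80·sin(2·t). De la ecuación del snap s(t) = 80·sin(2·t), sustituimos t = pi/2 para obtener s = 0.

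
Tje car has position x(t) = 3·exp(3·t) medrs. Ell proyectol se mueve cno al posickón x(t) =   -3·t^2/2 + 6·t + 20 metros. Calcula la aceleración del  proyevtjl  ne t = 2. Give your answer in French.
En partant de la position x(t) = -3·t^2/2 + 6·t + 20, nous prenons 2 dérivées. La dérivée de la position donne la vitesse: v(t) = 6 - 3·t. En dérivant la vitesse, nous obtenons l'accélération: a(t) = -3. De l'équation de l'accélération a(t) = -3, nous substituons t = 2 pour obtenir a = -3.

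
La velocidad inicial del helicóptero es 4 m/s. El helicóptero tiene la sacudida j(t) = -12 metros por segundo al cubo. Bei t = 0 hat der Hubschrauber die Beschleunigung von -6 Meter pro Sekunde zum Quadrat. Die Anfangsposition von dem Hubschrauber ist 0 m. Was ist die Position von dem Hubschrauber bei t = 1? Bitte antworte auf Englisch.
To solve this, we need to take 3 integrals of our jerk equation j(t) = -12. Integrating jerk and using the initial condition a(0) = -6, we get a(t) = -12·t - 6. Integrating acceleration and using the initial condition v(0) = 4, we get v(t) = -6·t^2 - 6·t + 4. The antiderivative of velocity, with x(0) = 0, gives position: x(t) = -2·t^3 - 3·t^2 + 4·t. We have position x(t) = -2·t^3 - 3·t^2 + 4·t. Substituting t = 1: x(1) = -1.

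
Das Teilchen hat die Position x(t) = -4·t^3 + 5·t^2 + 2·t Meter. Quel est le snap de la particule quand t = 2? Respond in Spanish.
Debemos derivar nuestra ecuación de la posición x(t) = -4·t^3 + 5·t^2 + 2·t 4 veces. Tomando d/dt de x(t), encontramos v(t) = -12·t^2 + 10·t + 2. Derivando la velocidad, obtenemos la aceleración: a(t) = 10 - 24·t. La derivada de la aceleración da la sacudida: j(t) = -24. Derivando la sacudida, obtenemos el snap: s(t) = 0. Usando s(t) = 0 y sustituyendo t = 2, encontramos s = 0.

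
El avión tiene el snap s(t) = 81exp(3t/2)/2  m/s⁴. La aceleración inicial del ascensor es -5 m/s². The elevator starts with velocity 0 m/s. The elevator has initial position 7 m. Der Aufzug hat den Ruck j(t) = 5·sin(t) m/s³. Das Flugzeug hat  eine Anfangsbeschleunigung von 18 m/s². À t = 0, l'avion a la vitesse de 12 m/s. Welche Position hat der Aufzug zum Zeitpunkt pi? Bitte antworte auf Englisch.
To find the answer, we compute 3 integrals of j(t) = 5·sin(t). The antiderivative of jerk is acceleration. Using a(0) = -5, we get a(t) = -5·cos(t). Finding the antiderivative of a(t) and using v(0) = 0: v(t) = -5·sin(t). The integral of velocity is position. Using x(0) = 7, we get x(t) = 5·cos(t) + 2. From the given position equation x(t) = 5·cos(t) + 2, we substitute t = pi to get x = -3.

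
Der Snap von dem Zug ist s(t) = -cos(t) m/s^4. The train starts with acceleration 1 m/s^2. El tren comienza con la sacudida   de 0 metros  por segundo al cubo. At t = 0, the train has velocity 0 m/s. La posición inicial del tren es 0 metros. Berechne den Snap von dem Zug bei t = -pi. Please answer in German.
Mit s(t) = -cos(t) und Einsetzen von t = -pi, finden wir s = 1.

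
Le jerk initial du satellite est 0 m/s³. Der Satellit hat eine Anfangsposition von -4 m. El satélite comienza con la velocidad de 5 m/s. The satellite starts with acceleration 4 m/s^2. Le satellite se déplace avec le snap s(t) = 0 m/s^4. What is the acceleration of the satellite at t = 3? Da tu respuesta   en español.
Partiendo del snap s(t) = 0, tomamos 2 integrales. La integral del snap es la sacudida. Usando j(0) = 0, obtenemos j(t) = 0. La antiderivada de la sacudida, con a(0) = 4, da la aceleración: a(t) = 4. De la ecuación de la aceleración a(t) = 4, sustituimos t = 3 para obtener a = 4.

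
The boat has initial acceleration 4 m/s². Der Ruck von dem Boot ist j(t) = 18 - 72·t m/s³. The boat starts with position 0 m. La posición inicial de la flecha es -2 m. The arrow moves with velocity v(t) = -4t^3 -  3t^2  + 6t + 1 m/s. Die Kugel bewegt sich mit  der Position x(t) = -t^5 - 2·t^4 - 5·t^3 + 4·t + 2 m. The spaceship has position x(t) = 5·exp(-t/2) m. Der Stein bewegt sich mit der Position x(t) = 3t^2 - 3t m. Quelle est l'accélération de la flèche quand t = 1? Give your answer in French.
Nous devons dériver notre équation de la vitesse v(t) = -4·t^3 - 3·t^2 + 6·t + 1 1 fois. En dérivant la vitesse, nous obtenons l'accélération: a(t) = -12·t^2 - 6·t + 6. De l'équation de l'accélération a(t) = -12·t^2 - 6·t + 6, nous substituons t = 1 pour obtenir a = -12.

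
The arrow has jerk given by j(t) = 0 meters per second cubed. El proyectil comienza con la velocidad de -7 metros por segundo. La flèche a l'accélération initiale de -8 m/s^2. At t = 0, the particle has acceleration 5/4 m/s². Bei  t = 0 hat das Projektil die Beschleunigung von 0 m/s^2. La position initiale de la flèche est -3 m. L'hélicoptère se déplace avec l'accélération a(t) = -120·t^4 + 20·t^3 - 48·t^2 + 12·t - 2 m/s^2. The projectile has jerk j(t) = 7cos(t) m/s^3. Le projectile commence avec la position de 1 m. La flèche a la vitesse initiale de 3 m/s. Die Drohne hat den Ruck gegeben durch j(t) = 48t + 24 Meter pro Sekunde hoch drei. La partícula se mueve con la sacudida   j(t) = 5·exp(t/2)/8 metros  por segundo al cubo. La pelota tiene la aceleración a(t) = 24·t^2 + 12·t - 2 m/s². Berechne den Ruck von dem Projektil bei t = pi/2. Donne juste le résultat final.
j(pi/2) = 0.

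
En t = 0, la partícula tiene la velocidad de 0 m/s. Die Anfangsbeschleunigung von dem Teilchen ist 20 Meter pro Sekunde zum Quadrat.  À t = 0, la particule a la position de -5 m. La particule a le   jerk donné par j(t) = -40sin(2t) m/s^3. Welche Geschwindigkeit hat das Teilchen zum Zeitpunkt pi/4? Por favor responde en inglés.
To solve this, we need to take 2 antiderivatives of our jerk equation j(t) = -40·sin(2·t). Taking ∫j(t)dt and applying a(0) = 20, we find a(t) = 20·cos(2·t). Taking ∫a(t)dt and applying v(0) = 0, we find v(t) = 10·sin(2·t). From the given velocity equation v(t) = 10·sin(2·t), we substitute t = pi/4 to get v = 10.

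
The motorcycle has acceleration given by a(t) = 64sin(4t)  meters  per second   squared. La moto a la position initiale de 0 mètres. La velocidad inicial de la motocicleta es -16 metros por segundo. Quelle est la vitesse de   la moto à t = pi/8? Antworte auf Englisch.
We must find the antiderivative of our acceleration equation a(t) = 64·sin(4·t) 1 time. Taking ∫a(t)dt and applying v(0) = -16, we find v(t) = -16·cos(4·t). We have velocity v(t) = -16·cos(4·t). Substituting t = pi/8: v(pi/8) = 0.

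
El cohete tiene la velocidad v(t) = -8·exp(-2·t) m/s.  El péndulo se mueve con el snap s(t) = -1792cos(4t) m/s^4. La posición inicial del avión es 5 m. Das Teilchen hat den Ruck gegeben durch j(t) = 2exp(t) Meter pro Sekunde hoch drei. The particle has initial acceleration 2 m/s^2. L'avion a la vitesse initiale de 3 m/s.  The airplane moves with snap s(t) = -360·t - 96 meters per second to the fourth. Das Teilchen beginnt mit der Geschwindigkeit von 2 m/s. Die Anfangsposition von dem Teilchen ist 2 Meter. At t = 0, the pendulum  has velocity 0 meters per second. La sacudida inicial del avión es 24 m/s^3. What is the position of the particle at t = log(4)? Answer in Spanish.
Partiendo de la sacudida j(t) = 2·exp(t), tomamos 3 antiderivadas. La integral de la sacudida es la aceleración. Usando a(0) = 2, obtenemos a(t) = 2·exp(t). Tomando ∫a(t)dt y aplicando v(0) = 2, encontramos v(t) = 2·exp(t). Integrando la velocidad y usando la condición inicial x(0) = 2, obtenemos x(t) = 2·exp(t). Usando x(t) = 2·exp(t) y sustituyendo t = log(4), encontramos x = 8.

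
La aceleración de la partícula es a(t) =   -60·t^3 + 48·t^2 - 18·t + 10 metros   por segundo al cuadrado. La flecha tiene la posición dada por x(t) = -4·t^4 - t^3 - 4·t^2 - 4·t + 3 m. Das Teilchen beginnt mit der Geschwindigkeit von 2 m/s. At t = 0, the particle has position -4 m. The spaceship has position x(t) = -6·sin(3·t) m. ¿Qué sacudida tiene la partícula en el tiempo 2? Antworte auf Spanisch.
Partiendo de la aceleración a(t) = -60·t^3 + 48·t^2 - 18·t + 10, tomamos 1 derivada. Tomando d/dt de a(t), encontramos j(t) = -180·t^2 + 96·t - 18. De la ecuación de la sacudida j(t) = -180·t^2 + 96·t - 18, sustituimos t = 2 para obtener j = -546.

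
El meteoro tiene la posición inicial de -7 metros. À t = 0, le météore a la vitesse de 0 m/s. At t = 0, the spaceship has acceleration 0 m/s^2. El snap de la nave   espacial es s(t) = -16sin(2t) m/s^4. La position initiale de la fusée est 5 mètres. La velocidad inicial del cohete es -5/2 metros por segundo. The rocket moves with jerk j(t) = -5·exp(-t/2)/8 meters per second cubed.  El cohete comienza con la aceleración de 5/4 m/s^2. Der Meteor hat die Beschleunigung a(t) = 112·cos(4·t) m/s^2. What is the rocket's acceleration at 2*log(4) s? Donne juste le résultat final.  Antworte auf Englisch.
At t = 2*log(4), a = 5/16.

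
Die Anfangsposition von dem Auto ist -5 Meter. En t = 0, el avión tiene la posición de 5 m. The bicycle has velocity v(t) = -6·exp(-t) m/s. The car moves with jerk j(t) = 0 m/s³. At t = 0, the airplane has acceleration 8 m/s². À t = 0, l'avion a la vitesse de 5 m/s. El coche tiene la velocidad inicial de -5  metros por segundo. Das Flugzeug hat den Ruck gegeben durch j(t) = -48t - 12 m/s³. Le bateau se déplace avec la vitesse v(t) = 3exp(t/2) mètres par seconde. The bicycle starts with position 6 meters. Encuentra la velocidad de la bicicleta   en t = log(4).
Tenemos la velocidad v(t) = -6·exp(-t). Sustituyendo t = log(4): v(log(4)) = -3/2.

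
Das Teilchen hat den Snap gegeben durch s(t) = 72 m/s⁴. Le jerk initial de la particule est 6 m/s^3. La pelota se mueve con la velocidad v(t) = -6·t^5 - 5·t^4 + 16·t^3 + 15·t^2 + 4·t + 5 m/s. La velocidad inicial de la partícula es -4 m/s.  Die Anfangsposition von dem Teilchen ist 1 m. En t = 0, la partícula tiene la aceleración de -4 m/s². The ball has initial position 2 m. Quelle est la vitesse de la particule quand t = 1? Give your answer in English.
We need to integrate our snap equation s(t) = 72 3 times. Finding the antiderivative of s(t) and using j(0) = 6: j(t) = 72·t + 6. The integral of jerk is acceleration. Using a(0) = -4, we get a(t) = 36·t^2 + 6·t - 4. Taking ∫a(t)dt and applying v(0) = -4, we find v(t) = 12·t^3 + 3·t^2 - 4·t - 4. Using v(t) = 12·t^3 + 3·t^2 - 4·t - 4 and substituting t = 1, we find v = 7.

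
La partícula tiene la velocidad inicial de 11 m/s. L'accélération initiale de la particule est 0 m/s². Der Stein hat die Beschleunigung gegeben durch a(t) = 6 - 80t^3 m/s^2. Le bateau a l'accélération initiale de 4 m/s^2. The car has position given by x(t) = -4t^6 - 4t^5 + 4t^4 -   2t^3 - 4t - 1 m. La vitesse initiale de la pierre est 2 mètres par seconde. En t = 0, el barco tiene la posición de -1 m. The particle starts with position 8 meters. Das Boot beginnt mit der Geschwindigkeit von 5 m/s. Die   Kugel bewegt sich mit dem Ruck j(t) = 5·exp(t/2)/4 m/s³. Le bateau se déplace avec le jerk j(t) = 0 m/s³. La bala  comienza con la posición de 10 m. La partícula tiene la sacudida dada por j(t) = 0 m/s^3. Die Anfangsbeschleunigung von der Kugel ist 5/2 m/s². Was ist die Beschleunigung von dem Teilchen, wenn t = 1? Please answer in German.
Um dies zu lösen, müssen wir 1 Stammfunktion unserer Gleichung für den Ruck j(t) = 0 finden. Die Stammfunktion von dem Ruck ist die Beschleunigung. Mit a(0) = 0 erhalten wir a(t) = 0. Wir haben die Beschleunigung a(t) = 0. Durch Einsetzen von t = 1: a(1) = 0.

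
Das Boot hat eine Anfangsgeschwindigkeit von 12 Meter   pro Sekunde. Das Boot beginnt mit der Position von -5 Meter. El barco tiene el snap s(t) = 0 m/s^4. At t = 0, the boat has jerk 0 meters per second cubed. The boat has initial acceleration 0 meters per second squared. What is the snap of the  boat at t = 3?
We have snap s(t) = 0. Substituting t = 3: s(3) = 0.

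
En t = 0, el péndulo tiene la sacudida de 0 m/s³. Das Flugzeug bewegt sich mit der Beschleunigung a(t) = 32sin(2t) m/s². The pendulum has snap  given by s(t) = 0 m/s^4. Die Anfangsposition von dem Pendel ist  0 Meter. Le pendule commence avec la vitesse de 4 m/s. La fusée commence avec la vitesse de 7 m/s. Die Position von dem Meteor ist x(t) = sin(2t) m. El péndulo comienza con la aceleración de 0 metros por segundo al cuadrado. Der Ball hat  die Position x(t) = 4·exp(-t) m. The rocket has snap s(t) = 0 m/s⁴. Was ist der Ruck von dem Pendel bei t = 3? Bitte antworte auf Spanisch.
Partiendo del snap s(t) = 0, tomamos 1 antiderivada. La antiderivada del snap es la sacudida. Usando j(0) = 0, obtenemos j(t) = 0. Usando j(t) = 0 y sustituyendo t = 3, encontramos j = 0.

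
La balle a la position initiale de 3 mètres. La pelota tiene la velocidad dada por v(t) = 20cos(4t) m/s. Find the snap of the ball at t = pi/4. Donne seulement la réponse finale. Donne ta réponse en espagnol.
La respuesta es 0.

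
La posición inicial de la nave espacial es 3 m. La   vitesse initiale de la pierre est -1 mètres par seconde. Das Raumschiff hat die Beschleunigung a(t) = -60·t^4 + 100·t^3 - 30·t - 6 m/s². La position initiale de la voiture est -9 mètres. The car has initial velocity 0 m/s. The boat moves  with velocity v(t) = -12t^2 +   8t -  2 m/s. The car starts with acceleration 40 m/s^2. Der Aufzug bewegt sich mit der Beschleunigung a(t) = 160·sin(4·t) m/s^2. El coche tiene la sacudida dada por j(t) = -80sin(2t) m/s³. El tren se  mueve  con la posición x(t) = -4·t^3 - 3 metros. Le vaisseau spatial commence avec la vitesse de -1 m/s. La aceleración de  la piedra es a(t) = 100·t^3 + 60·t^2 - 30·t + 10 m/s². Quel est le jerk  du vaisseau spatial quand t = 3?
Nous devons dériver notre équation de l'accélération a(t) = -60·t^4 + 100·t^3 - 30·t - 6 1 fois. En dérivant l'accélération, nous obtenons le jerk: j(t) = -240·t^3 + 300·t^2 - 30. De l'équation du jerk j(t) = -240·t^3 + 300·t^2 - 30, nous substituons t = 3 pour obtenir j = -3810.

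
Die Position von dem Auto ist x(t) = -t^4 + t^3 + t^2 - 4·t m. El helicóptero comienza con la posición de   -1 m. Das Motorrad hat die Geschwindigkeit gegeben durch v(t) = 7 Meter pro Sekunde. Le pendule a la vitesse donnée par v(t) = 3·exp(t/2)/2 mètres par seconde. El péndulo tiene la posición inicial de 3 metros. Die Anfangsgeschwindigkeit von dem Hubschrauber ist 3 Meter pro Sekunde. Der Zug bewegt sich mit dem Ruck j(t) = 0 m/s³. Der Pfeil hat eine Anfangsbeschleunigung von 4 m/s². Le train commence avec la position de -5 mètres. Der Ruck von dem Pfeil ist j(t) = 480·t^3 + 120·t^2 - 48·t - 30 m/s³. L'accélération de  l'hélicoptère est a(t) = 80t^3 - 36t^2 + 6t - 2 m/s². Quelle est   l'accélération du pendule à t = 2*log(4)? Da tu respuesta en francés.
Pour résoudre ceci, nous devons prendre 1 dérivée de notre équation de la vitesse v(t) = 3·exp(t/2)/2. En dérivant la vitesse, nous obtenons l'accélération: a(t) = 3·exp(t/2)/4. Nous avons l'accélération a(t) = 3·exp(t/2)/4. En substituant t = 2*log(4): a(2*log(4)) = 3.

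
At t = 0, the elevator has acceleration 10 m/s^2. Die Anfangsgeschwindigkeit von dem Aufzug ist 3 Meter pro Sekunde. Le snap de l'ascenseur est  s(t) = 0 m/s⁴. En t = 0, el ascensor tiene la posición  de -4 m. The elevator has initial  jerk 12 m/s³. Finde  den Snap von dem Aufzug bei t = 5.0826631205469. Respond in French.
Nous avons le snap s(t) = 0. En substituant t = 5.0826631205469: s(5.0826631205469) = 0.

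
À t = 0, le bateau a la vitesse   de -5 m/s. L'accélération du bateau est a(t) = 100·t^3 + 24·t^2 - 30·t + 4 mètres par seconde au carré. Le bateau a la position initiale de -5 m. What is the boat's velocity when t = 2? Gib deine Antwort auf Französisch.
En partant de l'accélération a(t) = 100·t^3 + 24·t^2 - 30·t + 4, nous prenons 1 intégrale. En prenant ∫a(t)dt et en appliquant v(0) = -5, nous trouvons v(t) = 25·t^4 + 8·t^3 - 15·t^2 + 4·t - 5. Nous avons la vitesse v(t) = 25·t^4 + 8·t^3 - 15·t^2 + 4·t - 5. En substituant t = 2: v(2) = 407.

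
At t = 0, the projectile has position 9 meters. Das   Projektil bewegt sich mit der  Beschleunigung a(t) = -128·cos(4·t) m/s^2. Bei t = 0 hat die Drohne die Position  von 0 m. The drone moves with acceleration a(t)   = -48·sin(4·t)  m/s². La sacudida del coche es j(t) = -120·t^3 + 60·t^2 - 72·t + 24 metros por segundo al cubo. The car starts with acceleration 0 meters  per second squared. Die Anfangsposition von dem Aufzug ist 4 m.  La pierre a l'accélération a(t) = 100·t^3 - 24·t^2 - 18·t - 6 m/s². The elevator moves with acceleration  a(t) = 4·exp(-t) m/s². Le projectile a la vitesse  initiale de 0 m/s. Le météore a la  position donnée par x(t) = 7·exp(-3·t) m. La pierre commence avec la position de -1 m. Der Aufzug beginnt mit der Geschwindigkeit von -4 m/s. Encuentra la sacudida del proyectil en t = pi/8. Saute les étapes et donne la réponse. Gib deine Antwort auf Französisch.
À t = pi/8, j = 512.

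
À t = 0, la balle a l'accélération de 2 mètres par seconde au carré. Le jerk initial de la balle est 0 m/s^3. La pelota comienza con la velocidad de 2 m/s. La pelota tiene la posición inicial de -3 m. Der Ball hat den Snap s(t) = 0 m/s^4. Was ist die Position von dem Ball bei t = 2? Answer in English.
To solve this, we need to take 4 integrals of our snap equation s(t) = 0. Finding the antiderivative of s(t) and using j(0) = 0: j(t) = 0. Integrating jerk and using the initial condition a(0) = 2, we get a(t) = 2. The antiderivative of acceleration, with v(0) = 2, gives velocity: v(t) = 2·t + 2. Integrating velocity and using the initial condition x(0) = -3, we get x(t) = t^2 + 2·t - 3. From the given position equation x(t) = t^2 + 2·t - 3, we substitute t = 2 to get x = 5.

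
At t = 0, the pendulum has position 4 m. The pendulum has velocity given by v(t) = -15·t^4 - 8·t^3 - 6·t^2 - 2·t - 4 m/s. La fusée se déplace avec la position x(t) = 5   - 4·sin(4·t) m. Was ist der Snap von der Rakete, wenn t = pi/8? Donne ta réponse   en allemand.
Um dies zu lösen, müssen wir 4 Ableitungen unserer Gleichung für die Position x(t) = 5 - 4·sin(4·t) nehmen. Durch Ableiten von der Position erhalten wir die Geschwindigkeit: v(t) = -16·cos(4·t). Durch Ableiten von der Geschwindigkeit erhalten wir die Beschleunigung: a(t) = 64·sin(4·t). Mit d/dt von a(t) finden wir j(t) = 256·cos(4·t). Durch Ableiten von dem Ruck erhalten wir den Snap: s(t) = -1024·sin(4·t). Wir haben den Snap s(t) = -1024·sin(4·t). Durch Einsetzen von t = pi/8: s(pi/8) = -1024.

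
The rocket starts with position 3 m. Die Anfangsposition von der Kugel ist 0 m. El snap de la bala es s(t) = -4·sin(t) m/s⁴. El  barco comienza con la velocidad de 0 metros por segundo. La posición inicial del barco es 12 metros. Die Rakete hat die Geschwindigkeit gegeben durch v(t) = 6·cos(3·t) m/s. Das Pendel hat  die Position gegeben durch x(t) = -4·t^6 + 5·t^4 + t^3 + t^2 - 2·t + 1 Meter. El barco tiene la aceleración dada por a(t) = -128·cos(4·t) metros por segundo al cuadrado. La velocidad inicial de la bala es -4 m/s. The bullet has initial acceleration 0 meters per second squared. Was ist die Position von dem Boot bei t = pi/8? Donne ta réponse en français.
Nous devons trouver l'intégrale de notre équation de l'accélération a(t) = -128·cos(4·t) 2 fois. En intégrant l'accélération et en utilisant la condition initiale v(0) = 0, nous obtenons v(t) = -32·sin(4·t). En intégrant la vitesse et en utilisant la condition initiale x(0) = 12, nous obtenons x(t) = 8·cos(4·t) + 4. En utilisant x(t) = 8·cos(4·t) + 4 et en substituant t = pi/8, nous trouvons x = 4.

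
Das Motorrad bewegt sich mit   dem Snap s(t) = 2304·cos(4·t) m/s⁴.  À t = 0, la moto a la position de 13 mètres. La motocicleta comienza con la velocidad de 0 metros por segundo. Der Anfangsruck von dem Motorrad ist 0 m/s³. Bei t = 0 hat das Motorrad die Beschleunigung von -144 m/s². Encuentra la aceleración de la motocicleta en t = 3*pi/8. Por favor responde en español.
Debemos encontrar la integral de nuestra ecuación del snap s(t) = 2304·cos(4·t) 2 veces. Tomando ∫s(t)dt y aplicando j(0) = 0, encontramos j(t) = 576·sin(4·t). Integrando la sacudida y usando la condición inicial a(0) = -144, obtenemos a(t) = -144·cos(4·t). De la ecuación de la aceleración a(t) = -144·cos(4·t), sustituimos t = 3*pi/8 para obtener a = 0.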